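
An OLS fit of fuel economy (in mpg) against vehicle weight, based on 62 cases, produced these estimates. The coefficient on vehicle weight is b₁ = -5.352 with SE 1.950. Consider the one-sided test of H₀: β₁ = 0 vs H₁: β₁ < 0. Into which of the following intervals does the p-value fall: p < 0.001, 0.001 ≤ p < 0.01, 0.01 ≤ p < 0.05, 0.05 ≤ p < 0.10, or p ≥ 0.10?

0.001 ≤ p < 0.01

t = -5.352 / 1.950 = -2.745.
df = n − 2 = 62 − 2 = 60.
One-sided p = P(T_{60} < t) ≈ 0.0040.
So 0.001 ≤ p < 0.01.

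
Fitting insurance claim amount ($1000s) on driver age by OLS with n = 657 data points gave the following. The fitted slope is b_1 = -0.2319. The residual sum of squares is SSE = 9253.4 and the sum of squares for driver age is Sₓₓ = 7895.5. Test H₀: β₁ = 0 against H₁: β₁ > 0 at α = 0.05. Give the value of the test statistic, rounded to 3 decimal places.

MSE = SSE/(n − 2) = 9253.4/655 = 14.1273.
SE(b_1) = √(MSE/Sₓₓ) = √(14.1273/7895.5) = 0.0423.
t = -0.2319 / 0.0423 = -5.482.
df = n − 2 = 655.
One-sided p ≈ 1.0000, which is ≥ 0.05, so fail to reject H₀.
The data do not give significant evidence that the true slope on driver age is positive.

t = -5.482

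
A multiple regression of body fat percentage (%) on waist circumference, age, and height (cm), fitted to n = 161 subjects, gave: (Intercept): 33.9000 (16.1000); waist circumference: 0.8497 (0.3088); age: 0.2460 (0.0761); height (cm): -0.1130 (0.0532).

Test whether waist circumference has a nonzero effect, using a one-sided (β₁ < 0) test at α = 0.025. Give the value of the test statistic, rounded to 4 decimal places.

Read off: b = 0.8497, SE = 0.3088 for waist circumference.
H₀: β₁ = 0 vs H₁: β₁ < 0.
t = 0.8497 / 0.3088 = 2.7516.
df = n − k − 1 = 161 − 3 − 1 = 157.
One-sided p ≈ 0.9967, which is ≥ 0.025, so fail to reject H₀.
The data do not give significant evidence that the true slope on waist circumference is negative, holding the other predictors fixed.

t = 2.7516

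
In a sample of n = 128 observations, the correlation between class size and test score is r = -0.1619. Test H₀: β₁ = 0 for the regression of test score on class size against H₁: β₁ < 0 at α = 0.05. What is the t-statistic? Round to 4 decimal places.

t = -1.8416

t = r·√(n − 2)/√(1 − r²) = -0.1619·√126/√0.973788 = -1.8416.
df = n − 2 = 126.
One-sided p ≈ 0.0339, which is < 0.05, so reject H₀.
There is evidence of a linear association between class size and test score.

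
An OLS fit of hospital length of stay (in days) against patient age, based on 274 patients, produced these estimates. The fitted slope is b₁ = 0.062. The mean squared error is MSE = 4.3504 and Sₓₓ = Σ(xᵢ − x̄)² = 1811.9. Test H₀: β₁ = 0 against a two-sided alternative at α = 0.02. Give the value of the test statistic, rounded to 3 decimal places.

SE(b₁) = √(MSE/Sₓₓ) = √(4.3504/1811.9) = 0.0490002.
t = 0.062 / 0.0490002 = 1.265.
df = n − 2 = 272.
Two-sided p ≈ 0.2068, which is ≥ 0.02, so fail to reject H₀.
The data do not give significant evidence of an association between patient age and hospital length of stay.

t = 1.265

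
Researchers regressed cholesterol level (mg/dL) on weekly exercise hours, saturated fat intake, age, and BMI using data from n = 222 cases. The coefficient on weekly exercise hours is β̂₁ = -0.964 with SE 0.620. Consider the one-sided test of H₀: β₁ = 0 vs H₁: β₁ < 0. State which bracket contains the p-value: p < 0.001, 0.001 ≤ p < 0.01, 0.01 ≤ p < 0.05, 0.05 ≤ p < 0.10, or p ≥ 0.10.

0.05 ≤ p < 0.10

t = -0.964 / 0.620 = -1.555.
df = n − k − 1 = 222 − 4 − 1 = 217.
One-sided p = P(T_{217} < t) ≈ 0.0607.
So 0.05 ≤ p < 0.10.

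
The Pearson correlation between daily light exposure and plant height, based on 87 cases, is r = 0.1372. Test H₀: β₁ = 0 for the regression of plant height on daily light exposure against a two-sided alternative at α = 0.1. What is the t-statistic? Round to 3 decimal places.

t = 1.277

t = r·√(n − 2)/√(1 − r²) = 0.1372·√85/√0.981176 = 1.277.
df = n − 2 = 85.
Two-sided p ≈ 0.2051, which is ≥ 0.1, so fail to reject H₀.
The data do not give significant evidence of a linear association between daily light exposure and plant height.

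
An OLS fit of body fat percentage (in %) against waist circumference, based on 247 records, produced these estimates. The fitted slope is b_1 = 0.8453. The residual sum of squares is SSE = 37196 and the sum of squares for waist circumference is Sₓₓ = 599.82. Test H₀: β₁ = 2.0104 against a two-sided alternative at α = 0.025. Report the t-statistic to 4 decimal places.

t = -2.3158

MSE = SSE/(n − 2) = 37196/245 = 151.82.
SE(b_1) = √(MSE/Sₓₓ) = √(151.82/599.82) = 0.5031.
t = (0.8453 − 2.0104) / 0.5031 = -2.3158.
df = n − 2 = 245.
Two-sided p ≈ 0.0214, which is < 0.025, so reject H₀.
There is evidence that the true slope on waist circumference differs from 2.0104 % per unit.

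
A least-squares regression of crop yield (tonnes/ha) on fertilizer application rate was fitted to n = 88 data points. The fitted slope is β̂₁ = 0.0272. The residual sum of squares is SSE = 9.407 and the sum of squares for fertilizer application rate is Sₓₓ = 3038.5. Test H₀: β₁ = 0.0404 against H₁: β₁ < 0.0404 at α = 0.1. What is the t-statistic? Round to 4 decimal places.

MSE = SSE/(n − 2) = 9.407/86 = 0.109384.
SE(β̂₁) = √(MSE/Sₓₓ) = √(0.109384/3038.5) = 0.00599994.
t = (0.0272 − 0.0404) / 0.00599994 = -2.2000.
df = n − 2 = 86.
One-sided p ≈ 0.0152, which is < 0.1, so reject H₀.
There is evidence that the true slope on fertilizer application rate is below 0.0404 tonnes/ha per unit.

t = -2.2000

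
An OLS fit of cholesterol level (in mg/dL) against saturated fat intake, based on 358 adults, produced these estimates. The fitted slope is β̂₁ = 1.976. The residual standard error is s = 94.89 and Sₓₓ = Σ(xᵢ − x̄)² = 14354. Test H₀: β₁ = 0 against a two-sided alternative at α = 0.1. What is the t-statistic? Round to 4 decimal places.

t = 2.4949

SE(β̂₁) = s/√Sₓₓ = 94.89/√14354 = 0.792016.
t = 1.976 / 0.792016 = 2.4949.
df = n − 2 = 356.
Two-sided p ≈ 0.0131, which is < 0.1, so reject H₀.
There is evidence that saturated fat intake is associated with cholesterol level.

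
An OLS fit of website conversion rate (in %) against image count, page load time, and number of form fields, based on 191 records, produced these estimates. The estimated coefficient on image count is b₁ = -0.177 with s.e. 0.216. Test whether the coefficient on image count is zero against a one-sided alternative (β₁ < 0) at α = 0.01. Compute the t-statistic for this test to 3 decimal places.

H₀: β₁ = 0 vs H₁: β₁ < 0.
t = (b₁ − β₁⁰)/SE = -0.177 / 0.216 = -0.819.
df = n − k − 1 = 191 − 3 − 1 = 187.
One-sided p ≈ 0.2068, which is ≥ 0.01, so fail to reject H₀.
The data do not give significant evidence that the true slope on image count is negative, holding the other predictors fixed.

t = -0.819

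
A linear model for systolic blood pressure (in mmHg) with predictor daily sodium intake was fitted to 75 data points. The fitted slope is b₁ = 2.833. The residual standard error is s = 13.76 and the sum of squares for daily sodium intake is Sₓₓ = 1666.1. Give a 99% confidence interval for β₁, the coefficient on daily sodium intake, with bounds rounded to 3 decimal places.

SE(b₁) = s/√Sₓₓ = 13.76/√1666.1 = 0.337107.
df = n − 2 = 73.
t* = t_{0.005, 73} = 2.644869.
Margin = t* × SE = 2.644869 × 0.337107 = 0.89160.
CI: 2.833 ± 0.89160 → (1.941, 3.725).
With 99% confidence, each one-unit increase in daily sodium intake is associated with a change of between 1.941 and 3.725 mmHg in systolic blood pressure.

(1.941, 3.725)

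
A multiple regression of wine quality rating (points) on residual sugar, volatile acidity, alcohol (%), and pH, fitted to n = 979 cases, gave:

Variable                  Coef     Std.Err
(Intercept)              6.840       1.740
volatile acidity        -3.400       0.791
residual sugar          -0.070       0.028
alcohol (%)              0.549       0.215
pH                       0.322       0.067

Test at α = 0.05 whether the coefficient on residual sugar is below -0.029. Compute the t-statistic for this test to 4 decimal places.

t = -1.4643

Read off: b = -0.070, SE = 0.028 for residual sugar.
H₀: β₁ = -0.029 vs H₁: β₁ < -0.029.
t = (-0.070 − (-0.029)) / 0.028 = -1.4643.
df = n − k − 1 = 979 − 4 − 1 = 974.
One-sided p ≈ 0.0717, which is ≥ 0.05, so fail to reject H₀.
The data do not give significant evidence that the true slope on residual sugar is below -0.029 points per unit, holding the other predictors fixed.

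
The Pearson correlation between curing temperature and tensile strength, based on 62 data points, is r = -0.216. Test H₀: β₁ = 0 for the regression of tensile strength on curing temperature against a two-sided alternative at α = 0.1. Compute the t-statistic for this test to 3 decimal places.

t = -1.714

t = r·√(n − 2)/√(1 − r²) = -0.216·√60/√0.953344 = -1.714.
df = n − 2 = 60.
Two-sided p ≈ 0.0918, which is < 0.1, so reject H₀.
There is evidence of a linear association between curing temperature and tensile strength.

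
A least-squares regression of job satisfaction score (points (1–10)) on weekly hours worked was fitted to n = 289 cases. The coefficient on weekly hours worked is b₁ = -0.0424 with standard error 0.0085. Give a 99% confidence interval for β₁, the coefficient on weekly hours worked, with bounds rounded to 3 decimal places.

df = n − 2 = 289 − 2 = 287.
t* = t_{0.005, 287} = 2.593068.
Margin = t* × SE = 2.593068 × 0.0085 = 0.02204.
CI: -0.0424 ± 0.02204 → (-0.064, -0.020).
With 99% confidence, each one-unit increase in weekly hours worked is associated with a change of between -0.064 and -0.020 points (1–10) in job satisfaction score.

(-0.064, -0.020)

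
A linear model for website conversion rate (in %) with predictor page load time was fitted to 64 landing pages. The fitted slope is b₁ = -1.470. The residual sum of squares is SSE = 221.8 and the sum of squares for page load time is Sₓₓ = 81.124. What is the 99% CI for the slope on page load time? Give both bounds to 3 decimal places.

MSE = SSE/(n − 2) = 221.8/62 = 3.57742.
SE(b₁) = √(MSE/Sₓₓ) = √(3.57742/81.124) = 0.209996.
df = n − 2 = 62.
t* = t_{0.005, 62} = 2.657479.
Margin = t* × SE = 2.657479 × 0.209996 = 0.55806.
CI: -1.470 ± 0.55806 → (-2.028, -0.912).
With 99% confidence, each one-unit increase in page load time is associated with a change of between -2.028 and -0.912 % in website conversion rate.

(-2.028, -0.912)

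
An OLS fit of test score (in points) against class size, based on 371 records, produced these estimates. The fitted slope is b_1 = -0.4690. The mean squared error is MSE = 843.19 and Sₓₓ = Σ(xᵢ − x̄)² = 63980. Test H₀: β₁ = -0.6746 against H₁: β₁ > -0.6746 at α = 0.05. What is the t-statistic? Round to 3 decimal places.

SE(b_1) = √(MSE/Sₓₓ) = √(843.19/63980) = 0.1148.
t = (-0.4690 − (-0.6746)) / 0.1148 = 1.791.
df = n − 2 = 369.
One-sided p ≈ 0.0371, which is < 0.05, so reject H₀.
There is evidence that the true slope on class size exceeds -0.6746 points per unit.

t = 1.791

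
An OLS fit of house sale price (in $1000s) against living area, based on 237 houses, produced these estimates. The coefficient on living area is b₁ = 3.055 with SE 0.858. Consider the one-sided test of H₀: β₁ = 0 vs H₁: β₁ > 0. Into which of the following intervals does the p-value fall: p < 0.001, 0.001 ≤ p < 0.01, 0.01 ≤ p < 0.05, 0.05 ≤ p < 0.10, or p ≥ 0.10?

t = 3.055 / 0.858 = 3.561.
df = n − 2 = 237 − 2 = 235.
One-sided p = P(T_{235} > t) ≈ 0.0002.
So p < 0.001.

p < 0.001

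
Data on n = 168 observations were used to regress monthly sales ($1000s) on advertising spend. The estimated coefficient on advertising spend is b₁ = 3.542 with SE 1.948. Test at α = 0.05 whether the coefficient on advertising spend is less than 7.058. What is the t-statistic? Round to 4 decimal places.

H₀: β₁ = 7.058 vs H₁: β₁ < 7.058.
t = (b₁ − β₁⁰)/SE = (3.542 − 7.058) / 1.948 = -1.8049.
df = n − 2 = 168 − 2 = 166.
One-sided p ≈ 0.0364, which is < 0.05, so reject H₀.
There is evidence that the true slope on advertising spend is below 7.058 $1000s per unit.

t = -1.8049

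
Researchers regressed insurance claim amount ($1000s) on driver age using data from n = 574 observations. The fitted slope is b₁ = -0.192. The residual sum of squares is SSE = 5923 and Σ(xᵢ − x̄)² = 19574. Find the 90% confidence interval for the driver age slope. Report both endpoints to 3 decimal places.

MSE = SSE/(n − 2) = 5923/572 = 10.3549.
SE(b₁) = √(MSE/Sₓₓ) = √(10.3549/19574) = 0.0230003.
df = n − 2 = 572.
t* = t_{0.05, 572} = 1.647522.
Margin = t* × SE = 1.647522 × 0.0230003 = 0.03789.
CI: -0.192 ± 0.03789 → (-0.230, -0.154).
With 90% confidence, each one-unit increase in driver age is associated with a change of between -0.230 and -0.154 $1000s in insurance claim amount.

(-0.230, -0.154)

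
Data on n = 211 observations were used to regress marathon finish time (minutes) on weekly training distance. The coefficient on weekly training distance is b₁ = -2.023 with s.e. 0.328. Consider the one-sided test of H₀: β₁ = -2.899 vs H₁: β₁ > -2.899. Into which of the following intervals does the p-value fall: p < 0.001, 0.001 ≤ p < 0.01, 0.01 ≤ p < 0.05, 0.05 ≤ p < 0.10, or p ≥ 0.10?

0.001 ≤ p < 0.01

t = (-2.023 − (-2.899)) / 0.328 = 2.671.
df = n − 2 = 211 − 2 = 209.
One-sided p = P(T_{209} > t) ≈ 0.0041.
So 0.001 ≤ p < 0.01.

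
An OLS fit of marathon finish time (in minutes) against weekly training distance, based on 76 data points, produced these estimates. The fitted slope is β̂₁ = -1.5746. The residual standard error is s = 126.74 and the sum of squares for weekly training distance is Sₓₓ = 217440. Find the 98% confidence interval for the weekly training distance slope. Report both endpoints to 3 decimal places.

(-2.221, -0.928)

SE(β̂₁) = s/√Sₓₓ = 126.74/√217440 = 0.271797.
df = n − 2 = 74.
t* = t_{0.01, 74} = 2.377802.
Margin = t* × SE = 2.377802 × 0.271797 = 0.64628.
CI: -1.5746 ± 0.64628 → (-2.221, -0.928).
With 98% confidence, each one-unit increase in weekly training distance is associated with a change of between -2.221 and -0.928 minutes in marathon finish time.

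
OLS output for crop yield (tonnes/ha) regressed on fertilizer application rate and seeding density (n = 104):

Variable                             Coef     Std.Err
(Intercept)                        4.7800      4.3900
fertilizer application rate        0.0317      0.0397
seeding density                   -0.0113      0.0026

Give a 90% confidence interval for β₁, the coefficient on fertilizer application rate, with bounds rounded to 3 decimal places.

(-0.034, 0.098)

Read off: b = 0.0317, SE = 0.0397 for fertilizer application rate.
df = n − k − 1 = 104 − 2 − 1 = 101.
t* = t_{0.05, 101} = 1.660081.
Margin = t* × SE = 1.660081 × 0.0397 = 0.06591.
CI: 0.0317 ± 0.06591 → (-0.034, 0.098).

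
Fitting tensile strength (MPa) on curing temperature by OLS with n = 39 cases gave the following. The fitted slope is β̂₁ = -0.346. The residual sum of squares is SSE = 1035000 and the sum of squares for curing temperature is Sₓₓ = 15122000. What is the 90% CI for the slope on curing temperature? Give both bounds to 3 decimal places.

MSE = SSE/(n − 2) = 1035000/37 = 27973.
SE(β̂₁) = √(MSE/Sₓₓ) = √(27973/15122000) = 0.0430095.
df = n − 2 = 37.
t* = t_{0.05, 37} = 1.687094.
Margin = t* × SE = 1.687094 × 0.0430095 = 0.07256.
CI: -0.346 ± 0.07256 → (-0.419, -0.273).
With 90% confidence, each one-unit increase in curing temperature is associated with a change of between -0.419 and -0.273 MPa in tensile strength.

(-0.419, -0.273)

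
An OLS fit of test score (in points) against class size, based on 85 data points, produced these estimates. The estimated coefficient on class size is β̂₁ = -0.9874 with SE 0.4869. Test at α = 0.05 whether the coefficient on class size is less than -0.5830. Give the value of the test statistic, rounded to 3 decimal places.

t = -0.831

H₀: β₁ = -0.5830 vs H₁: β₁ < -0.5830.
t = (β̂₁ − β₁⁰)/SE = (-0.9874 − (-0.5830)) / 0.4869 = -0.831.
df = n − 2 = 85 − 2 = 83.
One-sided p ≈ 0.2043, which is ≥ 0.05, so fail to reject H₀.
The data do not give significant evidence that the true slope on class size is below -0.5830 points per unit.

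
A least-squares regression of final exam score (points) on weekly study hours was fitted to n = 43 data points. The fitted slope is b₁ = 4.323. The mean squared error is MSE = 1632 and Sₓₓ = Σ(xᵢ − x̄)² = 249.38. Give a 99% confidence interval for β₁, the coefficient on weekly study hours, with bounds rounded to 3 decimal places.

(-2.587, 11.233)

SE(b₁) = √(MSE/Sₓₓ) = √(1632/249.38) = 2.55817.
df = n − 2 = 41.
t* = t_{0.005, 41} = 2.701181.
Margin = t* × SE = 2.701181 × 2.55817 = 6.91008.
CI: 4.323 ± 6.91008 → (-2.587, 11.233).
With 99% confidence, each one-unit increase in weekly study hours is associated with a change of between -2.587 and 11.233 points in final exam score.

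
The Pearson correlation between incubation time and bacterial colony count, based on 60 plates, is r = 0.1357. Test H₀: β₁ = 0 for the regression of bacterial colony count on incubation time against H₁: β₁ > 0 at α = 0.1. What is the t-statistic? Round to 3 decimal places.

t = r·√(n − 2)/√(1 − r²) = 0.1357·√58/√0.981586 = 1.043.
df = n − 2 = 58.
One-sided p ≈ 0.1506, which is ≥ 0.1, so fail to reject H₀.
The data do not give significant evidence of a linear association between incubation time and bacterial colony count.

t = 1.043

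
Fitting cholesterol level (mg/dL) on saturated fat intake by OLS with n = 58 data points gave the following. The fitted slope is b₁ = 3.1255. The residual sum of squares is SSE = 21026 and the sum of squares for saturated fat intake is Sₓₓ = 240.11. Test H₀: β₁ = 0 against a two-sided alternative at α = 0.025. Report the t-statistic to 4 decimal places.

MSE = SSE/(n − 2) = 21026/56 = 375.464.
SE(b₁) = √(MSE/Sₓₓ) = √(375.464/240.11) = 1.25049.
t = 3.1255 / 1.25049 = 2.4994.
df = n − 2 = 56.
Two-sided p ≈ 0.0154, which is < 0.025, so reject H₀.
There is evidence that saturated fat intake is associated with cholesterol level.

t = 2.4994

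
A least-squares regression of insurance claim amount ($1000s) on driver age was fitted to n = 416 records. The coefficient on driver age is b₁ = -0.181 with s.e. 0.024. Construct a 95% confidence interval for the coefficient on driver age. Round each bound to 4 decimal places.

(-0.2282, -0.1338)

df = n − 2 = 416 − 2 = 414.
t* = t_{0.025, 414} = 1.965711.
Margin = t* × SE = 1.965711 × 0.024 = 0.047177.
CI: -0.181 ± 0.047177 → (-0.2282, -0.1338).
With 95% confidence, each one-unit increase in driver age is associated with a change of between -0.2282 and -0.1338 $1000s in insurance claim amount.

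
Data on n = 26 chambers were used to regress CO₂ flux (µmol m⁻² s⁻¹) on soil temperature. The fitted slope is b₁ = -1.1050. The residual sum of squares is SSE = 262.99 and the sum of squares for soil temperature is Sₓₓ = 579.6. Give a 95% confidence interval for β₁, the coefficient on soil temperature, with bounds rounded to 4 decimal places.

(-1.3888, -0.8212)

MSE = SSE/(n − 2) = 262.99/24 = 10.9579.
SE(b₁) = √(MSE/Sₓₓ) = √(10.9579/579.6) = 0.137499.
df = n − 2 = 24.
t* = t_{0.025, 24} = 2.063899.
Margin = t* × SE = 2.063899 × 0.137499 = 0.283784.
CI: -1.1050 ± 0.283784 → (-1.3888, -0.8212).
With 95% confidence, each one-unit increase in soil temperature is associated with a change of between -1.3888 and -0.8212 µmol m⁻² s⁻¹ in CO₂ flux.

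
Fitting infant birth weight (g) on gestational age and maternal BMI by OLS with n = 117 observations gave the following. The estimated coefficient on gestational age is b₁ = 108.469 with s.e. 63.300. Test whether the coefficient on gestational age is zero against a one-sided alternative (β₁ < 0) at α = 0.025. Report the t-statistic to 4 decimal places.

H₀: β₁ = 0 vs H₁: β₁ < 0.
t = (b₁ − β₁⁰)/SE = 108.469 / 63.300 = 1.7136.
df = n − k − 1 = 117 − 2 − 1 = 114.
One-sided p ≈ 0.9553, which is ≥ 0.025, so fail to reject H₀.
The data do not give significant evidence that the true slope on gestational age is negative, holding the other predictors fixed.

t = 1.7136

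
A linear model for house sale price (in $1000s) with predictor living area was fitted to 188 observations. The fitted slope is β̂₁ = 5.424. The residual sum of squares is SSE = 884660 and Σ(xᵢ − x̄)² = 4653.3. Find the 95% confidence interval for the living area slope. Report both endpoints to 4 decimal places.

MSE = SSE/(n − 2) = 884660/186 = 4756.24.
SE(β̂₁) = √(MSE/Sₓₓ) = √(4756.24/4653.3) = 1.011.
df = n − 2 = 186.
t* = t_{0.025, 186} = 1.9728.
Margin = t* × SE = 1.9728 × 1.011 = 1.994501.
CI: 5.424 ± 1.994501 → (3.4295, 7.4185).
With 95% confidence, each one-unit increase in living area is associated with a change of between 3.4295 and 7.4185 $1000s in house sale price.

(3.4295, 7.4185)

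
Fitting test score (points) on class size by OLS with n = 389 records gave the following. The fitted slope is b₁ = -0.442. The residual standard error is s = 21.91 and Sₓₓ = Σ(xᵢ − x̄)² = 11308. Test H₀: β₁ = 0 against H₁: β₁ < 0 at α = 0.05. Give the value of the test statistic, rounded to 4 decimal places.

SE(b₁) = s/√Sₓₓ = 21.91/√11308 = 0.206039.
t = -0.442 / 0.206039 = -2.1452.
df = n − 2 = 387.
One-sided p ≈ 0.0163, which is < 0.05, so reject H₀.
There is evidence that the true slope on class size is negative.

t = -2.1452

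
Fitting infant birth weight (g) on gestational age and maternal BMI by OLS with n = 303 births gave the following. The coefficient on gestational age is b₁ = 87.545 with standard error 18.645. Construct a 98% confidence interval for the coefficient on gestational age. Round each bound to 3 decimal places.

df = n − k − 1 = 303 − 2 − 1 = 300.
t* = t_{0.01, 300} = 2.338842.
Margin = t* × SE = 2.338842 × 18.645 = 43.60771.
CI: 87.545 ± 43.60771 → (43.937, 131.153).
With 98% confidence, each one-unit increase in gestational age is associated with a change of between 43.937 and 131.153 g in infant birth weight, holding the other predictors fixed.

(43.937, 131.153)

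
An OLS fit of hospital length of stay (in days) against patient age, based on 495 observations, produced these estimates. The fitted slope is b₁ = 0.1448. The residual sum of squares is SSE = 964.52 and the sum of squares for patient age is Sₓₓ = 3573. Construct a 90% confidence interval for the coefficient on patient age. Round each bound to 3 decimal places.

(0.106, 0.183)

MSE = SSE/(n − 2) = 964.52/493 = 1.95643.
SE(b₁) = √(MSE/Sₓₓ) = √(1.95643/3573) = 0.0234.
df = n − 2 = 493.
t* = t_{0.05, 493} = 1.64795.
Margin = t* × SE = 1.64795 × 0.0234 = 0.03856.
CI: 0.1448 ± 0.03856 → (0.106, 0.183).
With 90% confidence, each one-unit increase in patient age is associated with a change of between 0.106 and 0.183 days in hospital length of stay.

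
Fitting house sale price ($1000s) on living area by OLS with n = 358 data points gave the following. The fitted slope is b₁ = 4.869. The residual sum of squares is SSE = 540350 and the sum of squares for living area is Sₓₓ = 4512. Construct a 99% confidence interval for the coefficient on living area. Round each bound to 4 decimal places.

(3.3670, 6.3710)

MSE = SSE/(n − 2) = 540350/356 = 1517.84.
SE(b₁) = √(MSE/Sₓₓ) = √(1517.84/4512) = 0.58.
df = n − 2 = 356.
t* = t_{0.005, 356} = 2.58971.
Margin = t* × SE = 2.58971 × 0.58 = 1.502032.
CI: 4.869 ± 1.502032 → (3.3670, 6.3710).
With 99% confidence, each one-unit increase in living area is associated with a change of between 3.3670 and 6.3710 $1000s in house sale price.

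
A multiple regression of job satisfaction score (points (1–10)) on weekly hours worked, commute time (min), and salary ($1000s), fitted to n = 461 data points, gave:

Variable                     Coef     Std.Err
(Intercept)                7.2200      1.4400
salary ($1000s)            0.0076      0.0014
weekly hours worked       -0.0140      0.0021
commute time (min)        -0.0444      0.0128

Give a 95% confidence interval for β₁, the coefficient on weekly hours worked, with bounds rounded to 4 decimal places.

Read off: b = -0.0140, SE = 0.0021 for weekly hours worked.
df = n − k − 1 = 461 − 3 − 1 = 457.
t* = t_{0.025, 457} = 1.965168.
Margin = t* × SE = 1.965168 × 0.0021 = 0.004127.
CI: -0.0140 ± 0.004127 → (-0.0181, -0.0099).

(-0.0181, -0.0099)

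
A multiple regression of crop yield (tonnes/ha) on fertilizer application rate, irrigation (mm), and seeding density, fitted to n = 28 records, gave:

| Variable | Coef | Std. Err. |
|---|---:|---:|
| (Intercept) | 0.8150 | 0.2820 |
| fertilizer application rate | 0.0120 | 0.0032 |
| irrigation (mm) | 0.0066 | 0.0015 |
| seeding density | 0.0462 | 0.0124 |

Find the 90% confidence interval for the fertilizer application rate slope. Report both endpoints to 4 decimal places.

Read off: b = 0.0120, SE = 0.0032 for fertilizer application rate.
df = n − k − 1 = 28 − 3 − 1 = 24.
t* = t_{0.05, 24} = 1.710882.
Margin = t* × SE = 1.710882 × 0.0032 = 0.005475.
CI: 0.0120 ± 0.005475 → (0.0065, 0.0175).

(0.0065, 0.0175)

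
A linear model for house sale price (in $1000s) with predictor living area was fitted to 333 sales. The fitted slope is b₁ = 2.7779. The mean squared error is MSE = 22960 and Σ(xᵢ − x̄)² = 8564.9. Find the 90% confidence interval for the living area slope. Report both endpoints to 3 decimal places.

SE(b₁) = √(MSE/Sₓₓ) = √(22960/8564.9) = 1.63729.
df = n − 2 = 331.
t* = t_{0.05, 331} = 1.64947.
Margin = t* × SE = 1.64947 × 1.63729 = 2.70066.
CI: 2.7779 ± 2.70066 → (0.077, 5.479).
With 90% confidence, each one-unit increase in living area is associated with a change of between 0.077 and 5.479 $1000s in house sale price.

(0.077, 5.479)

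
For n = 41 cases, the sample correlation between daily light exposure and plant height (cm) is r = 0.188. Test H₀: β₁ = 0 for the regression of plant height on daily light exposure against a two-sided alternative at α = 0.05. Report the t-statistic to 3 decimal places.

t = 1.195

t = r·√(n − 2)/√(1 − r²) = 0.188·√39/√0.964656 = 1.195.
df = n − 2 = 39.
Two-sided p ≈ 0.2392, which is ≥ 0.05, so fail to reject H₀.
The data do not give significant evidence of a linear association between daily light exposure and plant height.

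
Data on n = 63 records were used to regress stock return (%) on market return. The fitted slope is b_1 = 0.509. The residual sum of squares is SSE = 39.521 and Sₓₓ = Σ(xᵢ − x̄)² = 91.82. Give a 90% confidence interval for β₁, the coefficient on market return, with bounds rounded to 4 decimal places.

(0.3687, 0.6493)

MSE = SSE/(n − 2) = 39.521/61 = 0.647885.
SE(b_1) = √(MSE/Sₓₓ) = √(0.647885/91.82) = 0.0840002.
df = n − 2 = 61.
t* = t_{0.05, 61} = 1.670219.
Margin = t* × SE = 1.670219 × 0.0840002 = 0.140299.
CI: 0.509 ± 0.140299 → (0.3687, 0.6493).
With 90% confidence, each one-unit increase in market return is associated with a change of between 0.3687 and 0.6493 % in stock return.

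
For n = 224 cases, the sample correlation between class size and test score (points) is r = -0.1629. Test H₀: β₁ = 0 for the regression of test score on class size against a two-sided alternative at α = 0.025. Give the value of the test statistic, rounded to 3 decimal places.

t = r·√(n − 2)/√(1 − r²) = -0.1629·√222/√0.973464 = -2.460.
df = n − 2 = 222.
Two-sided p ≈ 0.0147, which is < 0.025, so reject H₀.
There is evidence of a linear association between class size and test score.

t = -2.460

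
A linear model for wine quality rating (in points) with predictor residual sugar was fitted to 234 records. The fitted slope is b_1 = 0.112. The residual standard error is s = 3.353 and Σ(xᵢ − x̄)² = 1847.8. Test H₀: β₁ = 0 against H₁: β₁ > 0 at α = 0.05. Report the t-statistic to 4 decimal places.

t = 1.4359

SE(b_1) = s/√Sₓₓ = 3.353/√1847.8 = 0.0780021.
t = 0.112 / 0.0780021 = 1.4359.
df = n − 2 = 232.
One-sided p ≈ 0.0762, which is ≥ 0.05, so fail to reject H₀.
The data do not give significant evidence that the true slope on residual sugar is positive.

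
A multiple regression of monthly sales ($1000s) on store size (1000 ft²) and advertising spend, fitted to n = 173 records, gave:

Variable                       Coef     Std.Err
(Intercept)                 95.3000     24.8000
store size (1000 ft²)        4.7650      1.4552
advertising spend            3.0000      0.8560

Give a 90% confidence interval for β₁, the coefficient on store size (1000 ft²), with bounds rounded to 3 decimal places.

(2.358, 7.172)

Read off: b = 4.7650, SE = 1.4552 for store size (1000 ft²).
df = n − k − 1 = 173 − 2 − 1 = 170.
t* = t_{0.05, 170} = 1.653866.
Margin = t* × SE = 1.653866 × 1.4552 = 2.40671.
CI: 4.7650 ± 2.40671 → (2.358, 7.172).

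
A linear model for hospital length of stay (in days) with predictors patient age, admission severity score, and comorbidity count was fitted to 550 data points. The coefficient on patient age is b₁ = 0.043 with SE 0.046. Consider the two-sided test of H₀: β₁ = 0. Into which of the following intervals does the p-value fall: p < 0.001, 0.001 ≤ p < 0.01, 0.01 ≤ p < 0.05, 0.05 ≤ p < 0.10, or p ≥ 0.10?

t = 0.043 / 0.046 = 0.935.
df = n − k − 1 = 550 − 3 − 1 = 546.
Two-sided p = 2·P(T_{546} > |t|) ≈ 0.3503.
So p ≥ 0.10.

p ≥ 0.10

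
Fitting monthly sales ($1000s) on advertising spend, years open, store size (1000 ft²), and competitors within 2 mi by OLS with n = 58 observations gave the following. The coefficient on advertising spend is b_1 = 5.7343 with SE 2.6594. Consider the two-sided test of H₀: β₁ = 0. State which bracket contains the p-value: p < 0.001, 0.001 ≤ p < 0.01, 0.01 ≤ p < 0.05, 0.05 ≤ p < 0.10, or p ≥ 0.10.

t = 5.7343 / 2.6594 = 2.156.
df = n − k − 1 = 58 − 4 − 1 = 53.
Two-sided p = 2·P(T_{53} > |t|) ≈ 0.0356.
So 0.01 ≤ p < 0.05.

0.01 ≤ p < 0.05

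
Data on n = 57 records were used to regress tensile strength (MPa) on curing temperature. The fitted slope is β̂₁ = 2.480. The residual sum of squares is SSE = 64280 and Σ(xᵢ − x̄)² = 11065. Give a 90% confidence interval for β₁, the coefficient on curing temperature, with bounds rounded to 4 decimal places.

(1.9363, 3.0237)

MSE = SSE/(n − 2) = 64280/55 = 1168.73.
SE(β̂₁) = √(MSE/Sₓₓ) = √(1168.73/11065) = 0.324998.
df = n − 2 = 55.
t* = t_{0.05, 55} = 1.673034.
Margin = t* × SE = 1.673034 × 0.324998 = 0.543733.
CI: 2.480 ± 0.543733 → (1.9363, 3.0237).
With 90% confidence, each one-unit increase in curing temperature is associated with a change of between 1.9363 and 3.0237 MPa in tensile strength.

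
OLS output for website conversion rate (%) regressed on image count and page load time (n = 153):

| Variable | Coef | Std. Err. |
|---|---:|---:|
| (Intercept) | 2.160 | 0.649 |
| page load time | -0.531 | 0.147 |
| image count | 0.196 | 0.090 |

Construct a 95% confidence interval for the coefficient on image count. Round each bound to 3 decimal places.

Read off: b = 0.196, SE = 0.090 for image count.
df = n − k − 1 = 153 − 2 − 1 = 150.
t* = t_{0.025, 150} = 1.975905.
Margin = t* × SE = 1.975905 × 0.090 = 0.17783.
CI: 0.196 ± 0.17783 → (0.018, 0.374).

(0.018, 0.374)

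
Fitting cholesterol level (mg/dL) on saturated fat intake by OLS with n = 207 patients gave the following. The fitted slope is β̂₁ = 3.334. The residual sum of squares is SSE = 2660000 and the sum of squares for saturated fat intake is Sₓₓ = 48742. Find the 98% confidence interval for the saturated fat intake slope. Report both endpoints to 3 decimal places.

(2.124, 4.544)

MSE = SSE/(n − 2) = 2660000/205 = 12975.6.
SE(β̂₁) = √(MSE/Sₓₓ) = √(12975.6/48742) = 0.515955.
df = n − 2 = 205.
t* = t_{0.01, 205} = 2.344675.
Margin = t* × SE = 2.344675 × 0.515955 = 1.20975.
CI: 3.334 ± 1.20975 → (2.124, 4.544).
With 98% confidence, each one-unit increase in saturated fat intake is associated with a change of between 2.124 and 4.544 mg/dL in cholesterol level.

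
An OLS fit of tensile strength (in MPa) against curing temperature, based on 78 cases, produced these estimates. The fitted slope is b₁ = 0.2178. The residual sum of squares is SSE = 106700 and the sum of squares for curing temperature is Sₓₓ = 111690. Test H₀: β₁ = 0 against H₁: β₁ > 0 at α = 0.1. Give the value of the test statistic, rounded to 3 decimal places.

t = 1.943

MSE = SSE/(n − 2) = 106700/76 = 1403.95.
SE(b₁) = √(MSE/Sₓₓ) = √(1403.95/111690) = 0.112116.
t = 0.2178 / 0.112116 = 1.943.
df = n − 2 = 76.
One-sided p ≈ 0.0279, which is < 0.1, so reject H₀.
There is evidence that the true slope on curing temperature is positive.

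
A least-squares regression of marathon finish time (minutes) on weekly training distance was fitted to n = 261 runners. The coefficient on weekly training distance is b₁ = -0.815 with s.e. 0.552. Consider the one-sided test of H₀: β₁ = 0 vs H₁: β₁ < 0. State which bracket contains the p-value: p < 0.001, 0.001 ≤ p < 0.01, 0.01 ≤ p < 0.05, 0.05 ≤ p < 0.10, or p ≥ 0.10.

t = -0.815 / 0.552 = -1.476.
df = n − 2 = 261 − 2 = 259.
One-sided p = P(T_{259} < t) ≈ 0.0705.
So 0.05 ≤ p < 0.10.

0.05 ≤ p < 0.10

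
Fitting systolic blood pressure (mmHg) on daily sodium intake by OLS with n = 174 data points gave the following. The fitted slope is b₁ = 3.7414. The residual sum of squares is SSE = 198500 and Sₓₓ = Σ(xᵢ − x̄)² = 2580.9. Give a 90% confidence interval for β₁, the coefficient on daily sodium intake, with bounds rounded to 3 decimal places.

MSE = SSE/(n − 2) = 198500/172 = 1154.07.
SE(b₁) = √(MSE/Sₓₓ) = √(1154.07/2580.9) = 0.668699.
df = n − 2 = 172.
t* = t_{0.05, 172} = 1.653761.
Margin = t* × SE = 1.653761 × 0.668699 = 1.10587.
CI: 3.7414 ± 1.10587 → (2.636, 4.847).
With 90% confidence, each one-unit increase in daily sodium intake is associated with a change of between 2.636 and 4.847 mmHg in systolic blood pressure.

(2.636, 4.847)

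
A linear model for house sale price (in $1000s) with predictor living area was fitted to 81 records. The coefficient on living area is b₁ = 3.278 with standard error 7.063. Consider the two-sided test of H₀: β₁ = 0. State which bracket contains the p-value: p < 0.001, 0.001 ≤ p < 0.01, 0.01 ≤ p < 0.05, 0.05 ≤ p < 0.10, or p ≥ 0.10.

t = 3.278 / 7.063 = 0.464.
df = n − 2 = 81 − 2 = 79.
Two-sided p = 2·P(T_{79} > |t|) ≈ 0.6438.
So p ≥ 0.10.

p ≥ 0.10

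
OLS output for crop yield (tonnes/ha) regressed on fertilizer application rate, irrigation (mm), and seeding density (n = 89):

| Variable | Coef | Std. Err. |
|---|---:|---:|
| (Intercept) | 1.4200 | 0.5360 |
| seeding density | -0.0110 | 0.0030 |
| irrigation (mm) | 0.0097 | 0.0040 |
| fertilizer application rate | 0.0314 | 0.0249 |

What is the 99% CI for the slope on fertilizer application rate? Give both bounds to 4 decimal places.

Read off: b = 0.0314, SE = 0.0249 for fertilizer application rate.
df = n − k − 1 = 89 − 3 − 1 = 85.
t* = t_{0.005, 85} = 2.634914.
Margin = t* × SE = 2.634914 × 0.0249 = 0.065609.
CI: 0.0314 ± 0.065609 → (-0.0342, 0.0970).

(-0.0342, 0.0970)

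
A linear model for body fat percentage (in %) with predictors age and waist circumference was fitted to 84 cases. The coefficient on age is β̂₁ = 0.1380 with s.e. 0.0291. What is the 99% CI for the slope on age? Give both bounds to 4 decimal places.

df = n − k − 1 = 84 − 2 − 1 = 81.
t* = t_{0.005, 81} = 2.637897.
Margin = t* × SE = 2.637897 × 0.0291 = 0.076763.
CI: 0.1380 ± 0.076763 → (0.0612, 0.2148).
With 99% confidence, each one-unit increase in age is associated with a change of between 0.0612 and 0.2148 % in body fat percentage, holding the other predictors fixed.

(0.0612, 0.2148)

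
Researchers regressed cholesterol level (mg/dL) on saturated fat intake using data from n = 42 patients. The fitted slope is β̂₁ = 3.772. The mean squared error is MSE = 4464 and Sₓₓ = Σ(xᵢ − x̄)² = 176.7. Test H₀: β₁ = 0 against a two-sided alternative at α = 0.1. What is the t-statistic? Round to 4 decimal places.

t = 0.7505

SE(β̂₁) = √(MSE/Sₓₓ) = √(4464/176.7) = 5.02625.
t = 3.772 / 5.02625 = 0.7505.
df = n − 2 = 40.
Two-sided p ≈ 0.4574, which is ≥ 0.1, so fail to reject H₀.
The data do not give significant evidence of an association between saturated fat intake and cholesterol level.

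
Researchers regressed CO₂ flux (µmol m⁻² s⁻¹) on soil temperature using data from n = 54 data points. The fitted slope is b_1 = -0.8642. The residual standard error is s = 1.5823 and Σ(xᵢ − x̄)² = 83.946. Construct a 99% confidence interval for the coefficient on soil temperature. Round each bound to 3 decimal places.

(-1.326, -0.402)

SE(b_1) = s/√Sₓₓ = 1.5823/√83.946 = 0.172699.
df = n − 2 = 52.
t* = t_{0.005, 52} = 2.673734.
Margin = t* × SE = 2.673734 × 0.172699 = 0.46175.
CI: -0.8642 ± 0.46175 → (-1.326, -0.402).
With 99% confidence, each one-unit increase in soil temperature is associated with a change of between -1.326 and -0.402 µmol m⁻² s⁻¹ in CO₂ flux.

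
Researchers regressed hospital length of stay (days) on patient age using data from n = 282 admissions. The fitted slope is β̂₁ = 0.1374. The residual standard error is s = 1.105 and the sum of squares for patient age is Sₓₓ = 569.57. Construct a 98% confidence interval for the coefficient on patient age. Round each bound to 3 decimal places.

SE(β̂₁) = s/√Sₓₓ = 1.105/√569.57 = 0.0463008.
df = n − 2 = 280.
t* = t_{0.01, 280} = 2.339739.
Margin = t* × SE = 2.339739 × 0.0463008 = 0.10833.
CI: 0.1374 ± 0.10833 → (0.029, 0.246).
With 98% confidence, each one-unit increase in patient age is associated with a change of between 0.029 and 0.246 days in hospital length of stay.

(0.029, 0.246)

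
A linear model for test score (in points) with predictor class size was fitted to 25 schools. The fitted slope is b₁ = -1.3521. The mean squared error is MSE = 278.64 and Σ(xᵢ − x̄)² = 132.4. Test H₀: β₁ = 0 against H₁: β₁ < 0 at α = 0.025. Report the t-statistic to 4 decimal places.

t = -0.9320

SE(b₁) = √(MSE/Sₓₓ) = √(278.64/132.4) = 1.4507.
t = -1.3521 / 1.4507 = -0.9320.
df = n − 2 = 23.
One-sided p ≈ 0.1805, which is ≥ 0.025, so fail to reject H₀.
The data do not give significant evidence that the true slope on class size is negative.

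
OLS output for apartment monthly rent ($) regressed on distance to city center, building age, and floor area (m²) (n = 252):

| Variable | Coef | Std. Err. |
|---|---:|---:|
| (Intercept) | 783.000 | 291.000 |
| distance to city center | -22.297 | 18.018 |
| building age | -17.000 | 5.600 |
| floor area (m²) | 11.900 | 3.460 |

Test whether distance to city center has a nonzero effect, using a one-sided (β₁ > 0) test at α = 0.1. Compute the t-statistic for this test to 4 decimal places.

Read off: b = -22.297, SE = 18.018 for distance to city center.
H₀: β₁ = 0 vs H₁: β₁ > 0.
t = -22.297 / 18.018 = -1.2375.
df = n − k − 1 = 252 − 3 − 1 = 248.
One-sided p ≈ 0.8915, which is ≥ 0.1, so fail to reject H₀.
The data do not give significant evidence that the true slope on distance to city center is positive, holding the other predictors fixed.

t = -1.2375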